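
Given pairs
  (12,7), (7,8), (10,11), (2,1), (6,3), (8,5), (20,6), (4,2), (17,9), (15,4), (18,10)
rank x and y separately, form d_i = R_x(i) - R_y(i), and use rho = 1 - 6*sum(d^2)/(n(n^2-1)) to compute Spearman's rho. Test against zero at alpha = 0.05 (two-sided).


Step 1: Rank x and y separately (midranks; no ties here).
rank(x): 12->7, 7->4, 10->6, 2->1, 6->3, 8->5, 20->11, 4->2, 17->9, 15->8, 18->10
rank(y): 7->7, 8->8, 11->11, 1->1, 3->3, 5->5, 6->6, 2->2, 9->9, 4->4, 10->10
Step 2: d_i = R_x(i) - R_y(i); compute d_i^2.
  (7-7)^2=0, (4-8)^2=16, (6-11)^2=25, (1-1)^2=0, (3-3)^2=0, (5-5)^2=0, (11-6)^2=25, (2-2)^2=0, (9-9)^2=0, (8-4)^2=16, (10-10)^2=0
sum(d^2) = 82.
Step 3: rho = 1 - 6*82 / (11*(11^2 - 1)) = 1 - 492/1320 = 0.627273.
Step 4: Under H0, t = rho * sqrt((n-2)/(1-rho^2)) = 2.4163 ~ t(9).
Step 5: Two-sided p-value from the t-distribution with 9 df = 0.038845.
Step 6: alpha = 0.05. reject H0.

rho = 0.6273, p = 0.038845, reject H0 at alpha = 0.05.


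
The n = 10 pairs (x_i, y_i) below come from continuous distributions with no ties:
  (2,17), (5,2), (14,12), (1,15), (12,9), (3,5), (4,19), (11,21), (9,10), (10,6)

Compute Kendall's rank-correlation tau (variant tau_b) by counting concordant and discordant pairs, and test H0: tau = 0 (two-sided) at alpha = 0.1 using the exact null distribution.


Step 1: Enumerate the 45 unordered pairs (i,j) with i<j and classify each by sign(x_j-x_i) * sign(y_j-y_i).
  (1,2):dx=+3,dy=-15->D; (1,3):dx=+12,dy=-5->D; (1,4):dx=-1,dy=-2->C; (1,5):dx=+10,dy=-8->D
  (1,6):dx=+1,dy=-12->D; (1,7):dx=+2,dy=+2->C; (1,8):dx=+9,dy=+4->C; (1,9):dx=+7,dy=-7->D
  (1,10):dx=+8,dy=-11->D; (2,3):dx=+9,dy=+10->C; (2,4):dx=-4,dy=+13->D; (2,5):dx=+7,dy=+7->C
  (2,6):dx=-2,dy=+3->D; (2,7):dx=-1,dy=+17->D; (2,8):dx=+6,dy=+19->C; (2,9):dx=+4,dy=+8->C
  (2,10):dx=+5,dy=+4->C; (3,4):dx=-13,dy=+3->D; (3,5):dx=-2,dy=-3->C; (3,6):dx=-11,dy=-7->C
  (3,7):dx=-10,dy=+7->D; (3,8):dx=-3,dy=+9->D; (3,9):dx=-5,dy=-2->C; (3,10):dx=-4,dy=-6->C
  (4,5):dx=+11,dy=-6->D; (4,6):dx=+2,dy=-10->D; (4,7):dx=+3,dy=+4->C; (4,8):dx=+10,dy=+6->C
  (4,9):dx=+8,dy=-5->D; (4,10):dx=+9,dy=-9->D; (5,6):dx=-9,dy=-4->C; (5,7):dx=-8,dy=+10->D
  (5,8):dx=-1,dy=+12->D; (5,9):dx=-3,dy=+1->D; (5,10):dx=-2,dy=-3->C; (6,7):dx=+1,dy=+14->C
  (6,8):dx=+8,dy=+16->C; (6,9):dx=+6,dy=+5->C; (6,10):dx=+7,dy=+1->C; (7,8):dx=+7,dy=+2->C
  (7,9):dx=+5,dy=-9->D; (7,10):dx=+6,dy=-13->D; (8,9):dx=-2,dy=-11->C; (8,10):dx=-1,dy=-15->C
  (9,10):dx=+1,dy=-4->D
Step 2: C = 23, D = 22, total pairs = 45.
Step 3: tau = (C - D)/(n(n-1)/2) = (23 - 22)/45 = 0.022222.
Step 4: Exact two-sided p-value (enumerate n! = 3628800 permutations of y under H0): p = 1.000000.
Step 5: alpha = 0.1. fail to reject H0.

tau_b = 0.0222 (C=23, D=22), p = 1.000000, fail to reject H0.


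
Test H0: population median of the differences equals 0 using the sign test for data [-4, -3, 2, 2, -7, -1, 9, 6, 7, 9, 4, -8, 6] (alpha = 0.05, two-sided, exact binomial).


Step 1: Discard zero differences. Original n = 13; n_eff = number of nonzero differences = 13.
Nonzero differences (with sign): -4, -3, +2, +2, -7, -1, +9, +6, +7, +9, +4, -8, +6
Step 2: Count signs: positive = 8, negative = 5.
Step 3: Under H0: P(positive) = 0.5, so the number of positives S ~ Bin(13, 0.5).
Step 4: Two-sided exact p-value = sum of Bin(13,0.5) probabilities at or below the observed probability = 0.581055.
Step 5: alpha = 0.05. fail to reject H0.

n_eff = 13, pos = 8, neg = 5, p = 0.581055, fail to reject H0.


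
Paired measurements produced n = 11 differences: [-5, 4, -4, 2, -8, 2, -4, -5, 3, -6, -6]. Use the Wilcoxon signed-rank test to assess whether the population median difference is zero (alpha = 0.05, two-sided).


Step 1: Drop any zero differences (none here) and take |d_i|.
|d| = [5, 4, 4, 2, 8, 2, 4, 5, 3, 6, 6]
Step 2: Midrank |d_i| (ties get averaged ranks).
ranks: |5|->7.5, |4|->5, |4|->5, |2|->1.5, |8|->11, |2|->1.5, |4|->5, |5|->7.5, |3|->3, |6|->9.5, |6|->9.5
Step 3: Attach original signs; sum ranks with positive sign and with negative sign.
W+ = 5 + 1.5 + 1.5 + 3 = 11
W- = 7.5 + 5 + 11 + 5 + 7.5 + 9.5 + 9.5 = 55
(Check: W+ + W- = 66 should equal n(n+1)/2 = 66.)
Step 4: Test statistic W = min(W+, W-) = 11.
Step 5: Ties in |d|, so use the tie-corrected normal approximation.
        E[W] = n(n+1)/4 = 11*12/4 = 33.
        Tie groups: |d|=2 (t=2), |d|=4 (t=3), |d|=5 (t=2), |d|=6 (t=2); sum(t^3 - t) = 42.
        Var[W] = n(n+1)(2n+1)/24 - sum(t^3-t)/48 = 3036/24 - 42/48 = 125.625.
        z = (W - E[W]) / sqrt(Var[W]) = (11 - 33) / 11.2083 = -1.9628.
        Two-sided p = 2*Phi(z) = 0.049665.
Step 6: alpha = 0.05. reject H0.

W+ = 11, W- = 55, W = min = 11, p = 0.049665, reject H0.


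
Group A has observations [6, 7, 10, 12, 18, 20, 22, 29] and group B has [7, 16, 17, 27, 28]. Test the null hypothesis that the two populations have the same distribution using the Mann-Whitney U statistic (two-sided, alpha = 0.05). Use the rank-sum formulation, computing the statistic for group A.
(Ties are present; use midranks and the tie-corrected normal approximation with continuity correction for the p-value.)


Step 1: Combine and sort all 13 observations; assign midranks.
sorted (value, group): (6,X), (7,X), (7,Y), (10,X), (12,X), (16,Y), (17,Y), (18,X), (20,X), (22,X), (27,Y), (28,Y), (29,X)
ranks: 6->1, 7->2.5, 7->2.5, 10->4, 12->5, 16->6, 17->7, 18->8, 20->9, 22->10, 27->11, 28->12, 29->13
Step 2: Rank sum for X: R1 = 1 + 2.5 + 4 + 5 + 8 + 9 + 10 + 13 = 52.5.
Step 3: U_X = R1 - n1(n1+1)/2 = 52.5 - 8*9/2 = 52.5 - 36 = 16.5.
       U_Y = n1*n2 - U_X = 40 - 16.5 = 23.5.
Step 4: Ties are present, so use the tie-corrected normal approximation (with continuity correction) for the p-value.
Step 5: p-value = 0.660111; compare to alpha = 0.05. fail to reject H0.

U_X = 16.5, p = 0.660111, fail to reject H0 at alpha = 0.05.


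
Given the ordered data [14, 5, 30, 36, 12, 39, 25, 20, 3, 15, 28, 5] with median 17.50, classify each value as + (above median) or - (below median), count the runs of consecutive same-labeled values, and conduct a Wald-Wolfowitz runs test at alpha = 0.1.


Step 1: Compute median = 17.50; label A = above, B = below.
Labels in order: BBAABAAABBAB  (n_A = 6, n_B = 6)
Step 2: Count runs R = 7.
Step 3: Under H0 (random ordering), E[R] = 2*n_A*n_B/(n_A+n_B) + 1 = 2*6*6/12 + 1 = 7.0000.
        Var[R] = 2*n_A*n_B*(2*n_A*n_B - n_A - n_B) / ((n_A+n_B)^2 * (n_A+n_B-1)) = 4320/1584 = 2.7273.
        SD[R] = 1.6514.
Step 4: R = E[R], so z = 0 with no continuity correction.
Step 5: Two-sided p-value via normal approximation = 2*(1 - Phi(|z|)) = 1.000000.
Step 6: alpha = 0.1. fail to reject H0.

R = 7, z = 0.0000, p = 1.000000, fail to reject H0.


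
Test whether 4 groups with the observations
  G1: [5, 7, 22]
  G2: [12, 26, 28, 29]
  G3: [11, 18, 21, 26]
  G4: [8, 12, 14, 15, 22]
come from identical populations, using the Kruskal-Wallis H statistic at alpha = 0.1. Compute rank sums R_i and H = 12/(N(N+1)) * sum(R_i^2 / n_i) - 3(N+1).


Step 1: Combine all N = 16 observations and assign midranks.
sorted (value, group, rank): (5,G1,1), (7,G1,2), (8,G4,3), (11,G3,4), (12,G2,5.5), (12,G4,5.5), (14,G4,7), (15,G4,8), (18,G3,9), (21,G3,10), (22,G1,11.5), (22,G4,11.5), (26,G2,13.5), (26,G3,13.5), (28,G2,15), (29,G2,16)
Step 2: Sum ranks within each group.
R_1 = 14.5 (n_1 = 3)
R_2 = 50 (n_2 = 4)
R_3 = 36.5 (n_3 = 4)
R_4 = 35 (n_4 = 5)
Step 3: H = 12/(N(N+1)) * sum(R_i^2/n_i) - 3(N+1)
     = 12/(16*17) * (14.5^2/3 + 50^2/4 + 36.5^2/4 + 35^2/5) - 3*17
     = 0.044118 * 1273.15 - 51
     = 5.168199.
Step 4: Ties present; correction factor C = 1 - 18/(16^3 - 16) = 0.995588. Corrected H = 5.168199 / 0.995588 = 5.191100.
Step 5: Under H0, H ~ chi^2(3); p-value = 0.158327.
Step 6: alpha = 0.1. fail to reject H0.

H = 5.1911, df = 3, p = 0.158327, fail to reject H0.


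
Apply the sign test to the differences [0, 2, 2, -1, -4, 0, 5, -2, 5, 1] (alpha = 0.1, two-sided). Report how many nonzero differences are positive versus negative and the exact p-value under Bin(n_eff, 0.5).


Step 1: Discard zero differences. Original n = 10; n_eff = number of nonzero differences = 8.
Nonzero differences (with sign): +2, +2, -1, -4, +5, -2, +5, +1
Step 2: Count signs: positive = 5, negative = 3.
Step 3: Under H0: P(positive) = 0.5, so the number of positives S ~ Bin(8, 0.5).
Step 4: Two-sided exact p-value = sum of Bin(8,0.5) probabilities at or below the observed probability = 0.726562.
Step 5: alpha = 0.1. fail to reject H0.

n_eff = 8, pos = 5, neg = 3, p = 0.726562, fail to reject H0.


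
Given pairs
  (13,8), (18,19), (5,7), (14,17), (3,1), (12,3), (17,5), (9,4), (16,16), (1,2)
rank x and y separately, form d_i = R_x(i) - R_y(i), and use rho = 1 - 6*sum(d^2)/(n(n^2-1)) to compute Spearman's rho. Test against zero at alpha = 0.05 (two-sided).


Step 1: Rank x and y separately (midranks; no ties here).
rank(x): 13->6, 18->10, 5->3, 14->7, 3->2, 12->5, 17->9, 9->4, 16->8, 1->1
rank(y): 8->7, 19->10, 7->6, 17->9, 1->1, 3->3, 5->5, 4->4, 16->8, 2->2
Step 2: d_i = R_x(i) - R_y(i); compute d_i^2.
  (6-7)^2=1, (10-10)^2=0, (3-6)^2=9, (7-9)^2=4, (2-1)^2=1, (5-3)^2=4, (9-5)^2=16, (4-4)^2=0, (8-8)^2=0, (1-2)^2=1
sum(d^2) = 36.
Step 3: rho = 1 - 6*36 / (10*(10^2 - 1)) = 1 - 216/990 = 0.781818.
Step 4: Under H0, t = rho * sqrt((n-2)/(1-rho^2)) = 3.5466 ~ t(8).
Step 5: Two-sided p-value from the t-distribution with 8 df = 0.007547.
Step 6: alpha = 0.05. reject H0.

rho = 0.7818, p = 0.007547, reject H0 at alpha = 0.05.


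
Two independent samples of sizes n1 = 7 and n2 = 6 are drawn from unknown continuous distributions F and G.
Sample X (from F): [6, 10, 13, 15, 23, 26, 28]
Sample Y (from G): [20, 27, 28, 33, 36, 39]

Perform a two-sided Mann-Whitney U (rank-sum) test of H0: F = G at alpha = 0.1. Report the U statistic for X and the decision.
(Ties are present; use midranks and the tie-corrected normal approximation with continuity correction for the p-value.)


Step 1: Combine and sort all 13 observations; assign midranks.
sorted (value, group): (6,X), (10,X), (13,X), (15,X), (20,Y), (23,X), (26,X), (27,Y), (28,X), (28,Y), (33,Y), (36,Y), (39,Y)
ranks: 6->1, 10->2, 13->3, 15->4, 20->5, 23->6, 26->7, 27->8, 28->9.5, 28->9.5, 33->11, 36->12, 39->13
Step 2: Rank sum for X: R1 = 1 + 2 + 3 + 4 + 6 + 7 + 9.5 = 32.5.
Step 3: U_X = R1 - n1(n1+1)/2 = 32.5 - 7*8/2 = 32.5 - 28 = 4.5.
       U_Y = n1*n2 - U_X = 42 - 4.5 = 37.5.
Step 4: Ties are present, so use the tie-corrected normal approximation (with continuity correction) for the p-value.
Step 5: p-value = 0.022087; compare to alpha = 0.1. reject H0.

U_X = 4.5, p = 0.022087, reject H0 at alpha = 0.1.


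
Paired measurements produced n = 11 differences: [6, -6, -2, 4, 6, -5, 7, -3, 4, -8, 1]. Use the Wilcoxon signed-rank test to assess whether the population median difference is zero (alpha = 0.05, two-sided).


Step 1: Drop any zero differences (none here) and take |d_i|.
|d| = [6, 6, 2, 4, 6, 5, 7, 3, 4, 8, 1]
Step 2: Midrank |d_i| (ties get averaged ranks).
ranks: |6|->8, |6|->8, |2|->2, |4|->4.5, |6|->8, |5|->6, |7|->10, |3|->3, |4|->4.5, |8|->11, |1|->1
Step 3: Attach original signs; sum ranks with positive sign and with negative sign.
W+ = 8 + 4.5 + 8 + 10 + 4.5 + 1 = 36
W- = 8 + 2 + 6 + 3 + 11 = 30
(Check: W+ + W- = 66 should equal n(n+1)/2 = 66.)
Step 4: Test statistic W = min(W+, W-) = 30.
Step 5: Ties in |d|, so use the tie-corrected normal approximation.
        E[W] = n(n+1)/4 = 11*12/4 = 33.
        Tie groups: |d|=4 (t=2), |d|=6 (t=3); sum(t^3 - t) = 30.
        Var[W] = n(n+1)(2n+1)/24 - sum(t^3-t)/48 = 3036/24 - 30/48 = 125.875.
        z = (W - E[W]) / sqrt(Var[W]) = (30 - 33) / 11.2194 = -0.2674.
        Two-sided p = 2*Phi(z) = 0.789166.
Step 6: alpha = 0.05. fail to reject H0.

W+ = 36, W- = 30, W = min = 30, p = 0.789166, fail to reject H0.


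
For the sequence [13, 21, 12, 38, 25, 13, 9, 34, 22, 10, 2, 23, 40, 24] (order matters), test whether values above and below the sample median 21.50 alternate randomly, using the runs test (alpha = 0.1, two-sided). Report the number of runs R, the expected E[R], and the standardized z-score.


Step 1: Compute median = 21.50; label A = above, B = below.
Labels in order: BBBAABBAABBAAA  (n_A = 7, n_B = 7)
Step 2: Count runs R = 6.
Step 3: Under H0 (random ordering), E[R] = 2*n_A*n_B/(n_A+n_B) + 1 = 2*7*7/14 + 1 = 8.0000.
        Var[R] = 2*n_A*n_B*(2*n_A*n_B - n_A - n_B) / ((n_A+n_B)^2 * (n_A+n_B-1)) = 8232/2548 = 3.2308.
        SD[R] = 1.7974.
Step 4: Continuity-corrected z = (R + 0.5 - E[R]) / SD[R] = (6 + 0.5 - 8.0000) / 1.7974 = -0.8345.
Step 5: Two-sided p-value via normal approximation = 2*(1 - Phi(|z|)) = 0.403986.
Step 6: alpha = 0.1. fail to reject H0.

R = 6, z = -0.8345, p = 0.403986, fail to reject H0.


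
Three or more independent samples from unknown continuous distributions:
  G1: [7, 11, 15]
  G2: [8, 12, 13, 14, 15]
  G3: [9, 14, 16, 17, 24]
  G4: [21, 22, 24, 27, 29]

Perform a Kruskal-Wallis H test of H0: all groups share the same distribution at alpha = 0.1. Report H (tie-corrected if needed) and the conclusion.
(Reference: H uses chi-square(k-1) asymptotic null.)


Step 1: Combine all N = 18 observations and assign midranks.
sorted (value, group, rank): (7,G1,1), (8,G2,2), (9,G3,3), (11,G1,4), (12,G2,5), (13,G2,6), (14,G2,7.5), (14,G3,7.5), (15,G1,9.5), (15,G2,9.5), (16,G3,11), (17,G3,12), (21,G4,13), (22,G4,14), (24,G3,15.5), (24,G4,15.5), (27,G4,17), (29,G4,18)
Step 2: Sum ranks within each group.
R_1 = 14.5 (n_1 = 3)
R_2 = 30 (n_2 = 5)
R_3 = 49 (n_3 = 5)
R_4 = 77.5 (n_4 = 5)
Step 3: H = 12/(N(N+1)) * sum(R_i^2/n_i) - 3(N+1)
     = 12/(18*19) * (14.5^2/3 + 30^2/5 + 49^2/5 + 77.5^2/5) - 3*19
     = 0.035088 * 1931.53 - 57
     = 10.773099.
Step 4: Ties present; correction factor C = 1 - 18/(18^3 - 18) = 0.996904. Corrected H = 10.773099 / 0.996904 = 10.806556.
Step 5: Under H0, H ~ chi^2(3); p-value = 0.012819.
Step 6: alpha = 0.1. reject H0.

H = 10.8066, df = 3, p = 0.012819, reject H0.


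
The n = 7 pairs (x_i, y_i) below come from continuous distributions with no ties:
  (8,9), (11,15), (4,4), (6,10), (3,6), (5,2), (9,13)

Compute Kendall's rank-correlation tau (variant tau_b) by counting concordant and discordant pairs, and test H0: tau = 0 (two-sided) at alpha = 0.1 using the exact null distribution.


Step 1: Enumerate the 21 unordered pairs (i,j) with i<j and classify each by sign(x_j-x_i) * sign(y_j-y_i).
  (1,2):dx=+3,dy=+6->C; (1,3):dx=-4,dy=-5->C; (1,4):dx=-2,dy=+1->D; (1,5):dx=-5,dy=-3->C
  (1,6):dx=-3,dy=-7->C; (1,7):dx=+1,dy=+4->C; (2,3):dx=-7,dy=-11->C; (2,4):dx=-5,dy=-5->C
  (2,5):dx=-8,dy=-9->C; (2,6):dx=-6,dy=-13->C; (2,7):dx=-2,dy=-2->C; (3,4):dx=+2,dy=+6->C
  (3,5):dx=-1,dy=+2->D; (3,6):dx=+1,dy=-2->D; (3,7):dx=+5,dy=+9->C; (4,5):dx=-3,dy=-4->C
  (4,6):dx=-1,dy=-8->C; (4,7):dx=+3,dy=+3->C; (5,6):dx=+2,dy=-4->D; (5,7):dx=+6,dy=+7->C
  (6,7):dx=+4,dy=+11->C
Step 2: C = 17, D = 4, total pairs = 21.
Step 3: tau = (C - D)/(n(n-1)/2) = (17 - 4)/21 = 0.619048.
Step 4: Exact two-sided p-value (enumerate n! = 5040 permutations of y under H0): p = 0.069048.
Step 5: alpha = 0.1. reject H0.

tau_b = 0.6190 (C=17, D=4), p = 0.069048, reject H0.


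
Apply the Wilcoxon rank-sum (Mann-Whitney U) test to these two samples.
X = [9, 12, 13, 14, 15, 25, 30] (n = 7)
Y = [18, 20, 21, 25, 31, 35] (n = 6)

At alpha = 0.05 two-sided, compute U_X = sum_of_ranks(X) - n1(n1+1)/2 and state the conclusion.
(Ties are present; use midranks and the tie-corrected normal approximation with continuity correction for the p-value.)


Step 1: Combine and sort all 13 observations; assign midranks.
sorted (value, group): (9,X), (12,X), (13,X), (14,X), (15,X), (18,Y), (20,Y), (21,Y), (25,X), (25,Y), (30,X), (31,Y), (35,Y)
ranks: 9->1, 12->2, 13->3, 14->4, 15->5, 18->6, 20->7, 21->8, 25->9.5, 25->9.5, 30->11, 31->12, 35->13
Step 2: Rank sum for X: R1 = 1 + 2 + 3 + 4 + 5 + 9.5 + 11 = 35.5.
Step 3: U_X = R1 - n1(n1+1)/2 = 35.5 - 7*8/2 = 35.5 - 28 = 7.5.
       U_Y = n1*n2 - U_X = 42 - 7.5 = 34.5.
Step 4: Ties are present, so use the tie-corrected normal approximation (with continuity correction) for the p-value.
Step 5: p-value = 0.062928; compare to alpha = 0.05. fail to reject H0.

U_X = 7.5, p = 0.062928, fail to reject H0 at alpha = 0.05.


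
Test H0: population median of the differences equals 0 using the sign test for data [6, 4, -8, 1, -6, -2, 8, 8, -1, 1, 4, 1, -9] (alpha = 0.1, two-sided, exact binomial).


Step 1: Discard zero differences. Original n = 13; n_eff = number of nonzero differences = 13.
Nonzero differences (with sign): +6, +4, -8, +1, -6, -2, +8, +8, -1, +1, +4, +1, -9
Step 2: Count signs: positive = 8, negative = 5.
Step 3: Under H0: P(positive) = 0.5, so the number of positives S ~ Bin(13, 0.5).
Step 4: Two-sided exact p-value = sum of Bin(13,0.5) probabilities at or below the observed probability = 0.581055.
Step 5: alpha = 0.1. fail to reject H0.

n_eff = 13, pos = 8, neg = 5, p = 0.581055, fail to reject H0.


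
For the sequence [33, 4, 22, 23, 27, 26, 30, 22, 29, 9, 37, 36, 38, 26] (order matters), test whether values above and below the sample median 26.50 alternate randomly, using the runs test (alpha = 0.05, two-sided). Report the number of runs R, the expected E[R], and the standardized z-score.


Step 1: Compute median = 26.50; label A = above, B = below.
Labels in order: ABBBABABABAAAB  (n_A = 7, n_B = 7)
Step 2: Count runs R = 10.
Step 3: Under H0 (random ordering), E[R] = 2*n_A*n_B/(n_A+n_B) + 1 = 2*7*7/14 + 1 = 8.0000.
        Var[R] = 2*n_A*n_B*(2*n_A*n_B - n_A - n_B) / ((n_A+n_B)^2 * (n_A+n_B-1)) = 8232/2548 = 3.2308.
        SD[R] = 1.7974.
Step 4: Continuity-corrected z = (R - 0.5 - E[R]) / SD[R] = (10 - 0.5 - 8.0000) / 1.7974 = 0.8345.
Step 5: Two-sided p-value via normal approximation = 2*(1 - Phi(|z|)) = 0.403986.
Step 6: alpha = 0.05. fail to reject H0.

R = 10, z = 0.8345, p = 0.403986, fail to reject H0.


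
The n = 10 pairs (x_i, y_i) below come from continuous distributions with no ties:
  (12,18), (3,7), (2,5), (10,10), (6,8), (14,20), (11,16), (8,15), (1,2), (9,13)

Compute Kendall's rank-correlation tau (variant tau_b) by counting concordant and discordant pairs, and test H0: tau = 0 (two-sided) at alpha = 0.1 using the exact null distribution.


Step 1: Enumerate the 45 unordered pairs (i,j) with i<j and classify each by sign(x_j-x_i) * sign(y_j-y_i).
  (1,2):dx=-9,dy=-11->C; (1,3):dx=-10,dy=-13->C; (1,4):dx=-2,dy=-8->C; (1,5):dx=-6,dy=-10->C
  (1,6):dx=+2,dy=+2->C; (1,7):dx=-1,dy=-2->C; (1,8):dx=-4,dy=-3->C; (1,9):dx=-11,dy=-16->C
  (1,10):dx=-3,dy=-5->C; (2,3):dx=-1,dy=-2->C; (2,4):dx=+7,dy=+3->C; (2,5):dx=+3,dy=+1->C
  (2,6):dx=+11,dy=+13->C; (2,7):dx=+8,dy=+9->C; (2,8):dx=+5,dy=+8->C; (2,9):dx=-2,dy=-5->C
  (2,10):dx=+6,dy=+6->C; (3,4):dx=+8,dy=+5->C; (3,5):dx=+4,dy=+3->C; (3,6):dx=+12,dy=+15->C
  (3,7):dx=+9,dy=+11->C; (3,8):dx=+6,dy=+10->C; (3,9):dx=-1,dy=-3->C; (3,10):dx=+7,dy=+8->C
  (4,5):dx=-4,dy=-2->C; (4,6):dx=+4,dy=+10->C; (4,7):dx=+1,dy=+6->C; (4,8):dx=-2,dy=+5->D
  (4,9):dx=-9,dy=-8->C; (4,10):dx=-1,dy=+3->D; (5,6):dx=+8,dy=+12->C; (5,7):dx=+5,dy=+8->C
  (5,8):dx=+2,dy=+7->C; (5,9):dx=-5,dy=-6->C; (5,10):dx=+3,dy=+5->C; (6,7):dx=-3,dy=-4->C
  (6,8):dx=-6,dy=-5->C; (6,9):dx=-13,dy=-18->C; (6,10):dx=-5,dy=-7->C; (7,8):dx=-3,dy=-1->C
  (7,9):dx=-10,dy=-14->C; (7,10):dx=-2,dy=-3->C; (8,9):dx=-7,dy=-13->C; (8,10):dx=+1,dy=-2->D
  (9,10):dx=+8,dy=+11->C
Step 2: C = 42, D = 3, total pairs = 45.
Step 3: tau = (C - D)/(n(n-1)/2) = (42 - 3)/45 = 0.866667.
Step 4: Exact two-sided p-value (enumerate n! = 3628800 permutations of y under H0): p = 0.000115.
Step 5: alpha = 0.1. reject H0.

tau_b = 0.8667 (C=42, D=3), p = 0.000115, reject H0.


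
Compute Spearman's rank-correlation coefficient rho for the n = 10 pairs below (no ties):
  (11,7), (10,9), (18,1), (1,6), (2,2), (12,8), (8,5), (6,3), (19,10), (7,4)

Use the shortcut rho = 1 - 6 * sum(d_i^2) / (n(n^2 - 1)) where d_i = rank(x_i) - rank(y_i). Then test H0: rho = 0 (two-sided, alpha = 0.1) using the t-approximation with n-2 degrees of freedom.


Step 1: Rank x and y separately (midranks; no ties here).
rank(x): 11->7, 10->6, 18->9, 1->1, 2->2, 12->8, 8->5, 6->3, 19->10, 7->4
rank(y): 7->7, 9->9, 1->1, 6->6, 2->2, 8->8, 5->5, 3->3, 10->10, 4->4
Step 2: d_i = R_x(i) - R_y(i); compute d_i^2.
  (7-7)^2=0, (6-9)^2=9, (9-1)^2=64, (1-6)^2=25, (2-2)^2=0, (8-8)^2=0, (5-5)^2=0, (3-3)^2=0, (10-10)^2=0, (4-4)^2=0
sum(d^2) = 98.
Step 3: rho = 1 - 6*98 / (10*(10^2 - 1)) = 1 - 588/990 = 0.406061.
Step 4: Under H0, t = rho * sqrt((n-2)/(1-rho^2)) = 1.2568 ~ t(8).
Step 5: Two-sided p-value from the t-distribution with 8 df = 0.244282.
Step 6: alpha = 0.1. fail to reject H0.

rho = 0.4061, p = 0.244282, fail to reject H0 at alpha = 0.1.


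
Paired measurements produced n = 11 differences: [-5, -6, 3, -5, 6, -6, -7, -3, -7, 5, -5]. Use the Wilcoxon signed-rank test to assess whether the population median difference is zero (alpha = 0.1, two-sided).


Step 1: Drop any zero differences (none here) and take |d_i|.
|d| = [5, 6, 3, 5, 6, 6, 7, 3, 7, 5, 5]
Step 2: Midrank |d_i| (ties get averaged ranks).
ranks: |5|->4.5, |6|->8, |3|->1.5, |5|->4.5, |6|->8, |6|->8, |7|->10.5, |3|->1.5, |7|->10.5, |5|->4.5, |5|->4.5
Step 3: Attach original signs; sum ranks with positive sign and with negative sign.
W+ = 1.5 + 8 + 4.5 = 14
W- = 4.5 + 8 + 4.5 + 8 + 10.5 + 1.5 + 10.5 + 4.5 = 52
(Check: W+ + W- = 66 should equal n(n+1)/2 = 66.)
Step 4: Test statistic W = min(W+, W-) = 14.
Step 5: Ties in |d|, so use the tie-corrected normal approximation.
        E[W] = n(n+1)/4 = 11*12/4 = 33.
        Tie groups: |d|=3 (t=2), |d|=5 (t=4), |d|=6 (t=3), |d|=7 (t=2); sum(t^3 - t) = 96.
        Var[W] = n(n+1)(2n+1)/24 - sum(t^3-t)/48 = 3036/24 - 96/48 = 124.5.
        z = (W - E[W]) / sqrt(Var[W]) = (14 - 33) / 11.1580 = -1.7028.
        Two-sided p = 2*Phi(z) = 0.088602.
Step 6: alpha = 0.1. reject H0.

W+ = 14, W- = 52, W = min = 14, p = 0.088602, reject H0.


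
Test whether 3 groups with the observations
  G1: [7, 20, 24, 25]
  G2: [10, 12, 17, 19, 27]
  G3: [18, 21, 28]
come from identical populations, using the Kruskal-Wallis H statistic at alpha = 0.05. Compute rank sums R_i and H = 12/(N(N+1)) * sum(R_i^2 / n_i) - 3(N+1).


Step 1: Combine all N = 12 observations and assign midranks.
sorted (value, group, rank): (7,G1,1), (10,G2,2), (12,G2,3), (17,G2,4), (18,G3,5), (19,G2,6), (20,G1,7), (21,G3,8), (24,G1,9), (25,G1,10), (27,G2,11), (28,G3,12)
Step 2: Sum ranks within each group.
R_1 = 27 (n_1 = 4)
R_2 = 26 (n_2 = 5)
R_3 = 25 (n_3 = 3)
Step 3: H = 12/(N(N+1)) * sum(R_i^2/n_i) - 3(N+1)
     = 12/(12*13) * (27^2/4 + 26^2/5 + 25^2/3) - 3*13
     = 0.076923 * 525.783 - 39
     = 1.444872.
Step 4: No ties, so H is used without correction.
Step 5: Under H0, H ~ chi^2(2); p-value = 0.485568.
Step 6: alpha = 0.05. fail to reject H0.

H = 1.4449, df = 2, p = 0.485568, fail to reject H0.


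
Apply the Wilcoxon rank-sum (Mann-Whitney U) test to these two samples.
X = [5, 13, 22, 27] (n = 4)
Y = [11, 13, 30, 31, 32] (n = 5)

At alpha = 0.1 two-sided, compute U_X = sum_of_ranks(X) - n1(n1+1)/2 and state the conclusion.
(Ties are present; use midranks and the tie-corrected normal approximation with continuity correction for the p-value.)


Step 1: Combine and sort all 9 observations; assign midranks.
sorted (value, group): (5,X), (11,Y), (13,X), (13,Y), (22,X), (27,X), (30,Y), (31,Y), (32,Y)
ranks: 5->1, 11->2, 13->3.5, 13->3.5, 22->5, 27->6, 30->7, 31->8, 32->9
Step 2: Rank sum for X: R1 = 1 + 3.5 + 5 + 6 = 15.5.
Step 3: U_X = R1 - n1(n1+1)/2 = 15.5 - 4*5/2 = 15.5 - 10 = 5.5.
       U_Y = n1*n2 - U_X = 20 - 5.5 = 14.5.
Step 4: Ties are present, so use the tie-corrected normal approximation (with continuity correction) for the p-value.
Step 5: p-value = 0.325163; compare to alpha = 0.1. fail to reject H0.

U_X = 5.5, p = 0.325163, fail to reject H0 at alpha = 0.1.


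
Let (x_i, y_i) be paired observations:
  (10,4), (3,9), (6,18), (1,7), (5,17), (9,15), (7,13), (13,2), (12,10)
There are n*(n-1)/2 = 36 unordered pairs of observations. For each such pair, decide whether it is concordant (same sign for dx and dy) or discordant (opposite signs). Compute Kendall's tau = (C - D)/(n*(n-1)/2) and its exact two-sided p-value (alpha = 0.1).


Step 1: Enumerate the 36 unordered pairs (i,j) with i<j and classify each by sign(x_j-x_i) * sign(y_j-y_i).
  (1,2):dx=-7,dy=+5->D; (1,3):dx=-4,dy=+14->D; (1,4):dx=-9,dy=+3->D; (1,5):dx=-5,dy=+13->D
  (1,6):dx=-1,dy=+11->D; (1,7):dx=-3,dy=+9->D; (1,8):dx=+3,dy=-2->D; (1,9):dx=+2,dy=+6->C
  (2,3):dx=+3,dy=+9->C; (2,4):dx=-2,dy=-2->C; (2,5):dx=+2,dy=+8->C; (2,6):dx=+6,dy=+6->C
  (2,7):dx=+4,dy=+4->C; (2,8):dx=+10,dy=-7->D; (2,9):dx=+9,dy=+1->C; (3,4):dx=-5,dy=-11->C
  (3,5):dx=-1,dy=-1->C; (3,6):dx=+3,dy=-3->D; (3,7):dx=+1,dy=-5->D; (3,8):dx=+7,dy=-16->D
  (3,9):dx=+6,dy=-8->D; (4,5):dx=+4,dy=+10->C; (4,6):dx=+8,dy=+8->C; (4,7):dx=+6,dy=+6->C
  (4,8):dx=+12,dy=-5->D; (4,9):dx=+11,dy=+3->C; (5,6):dx=+4,dy=-2->D; (5,7):dx=+2,dy=-4->D
  (5,8):dx=+8,dy=-15->D; (5,9):dx=+7,dy=-7->D; (6,7):dx=-2,dy=-2->C; (6,8):dx=+4,dy=-13->D
  (6,9):dx=+3,dy=-5->D; (7,8):dx=+6,dy=-11->D; (7,9):dx=+5,dy=-3->D; (8,9):dx=-1,dy=+8->D
Step 2: C = 14, D = 22, total pairs = 36.
Step 3: tau = (C - D)/(n(n-1)/2) = (14 - 22)/36 = -0.222222.
Step 4: Exact two-sided p-value (enumerate n! = 362880 permutations of y under H0): p = 0.476709.
Step 5: alpha = 0.1. fail to reject H0.

tau_b = -0.2222 (C=14, D=22), p = 0.476709, fail to reject H0.


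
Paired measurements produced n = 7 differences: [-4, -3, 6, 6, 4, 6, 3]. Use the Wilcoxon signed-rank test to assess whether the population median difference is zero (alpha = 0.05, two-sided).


Step 1: Drop any zero differences (none here) and take |d_i|.
|d| = [4, 3, 6, 6, 4, 6, 3]
Step 2: Midrank |d_i| (ties get averaged ranks).
ranks: |4|->3.5, |3|->1.5, |6|->6, |6|->6, |4|->3.5, |6|->6, |3|->1.5
Step 3: Attach original signs; sum ranks with positive sign and with negative sign.
W+ = 6 + 6 + 3.5 + 6 + 1.5 = 23
W- = 3.5 + 1.5 = 5
(Check: W+ + W- = 28 should equal n(n+1)/2 = 28.)
Step 4: Test statistic W = min(W+, W-) = 5.
Step 5: Ties in |d|, so use the tie-corrected normal approximation.
        E[W] = n(n+1)/4 = 7*8/4 = 14.
        Tie groups: |d|=3 (t=2), |d|=4 (t=2), |d|=6 (t=3); sum(t^3 - t) = 36.
        Var[W] = n(n+1)(2n+1)/24 - sum(t^3-t)/48 = 840/24 - 36/48 = 34.25.
        z = (W - E[W]) / sqrt(Var[W]) = (5 - 14) / 5.8523 = -1.5378.
        Two-sided p = 2*Phi(z) = 0.124087.
Step 6: alpha = 0.05. fail to reject H0.

W+ = 23, W- = 5, W = min = 5, p = 0.124087, fail to reject H0.


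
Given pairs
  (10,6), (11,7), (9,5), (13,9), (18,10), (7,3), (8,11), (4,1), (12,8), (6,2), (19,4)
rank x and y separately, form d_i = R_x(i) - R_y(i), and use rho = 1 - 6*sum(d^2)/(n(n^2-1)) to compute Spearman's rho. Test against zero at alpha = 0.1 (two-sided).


Step 1: Rank x and y separately (midranks; no ties here).
rank(x): 10->6, 11->7, 9->5, 13->9, 18->10, 7->3, 8->4, 4->1, 12->8, 6->2, 19->11
rank(y): 6->6, 7->7, 5->5, 9->9, 10->10, 3->3, 11->11, 1->1, 8->8, 2->2, 4->4
Step 2: d_i = R_x(i) - R_y(i); compute d_i^2.
  (6-6)^2=0, (7-7)^2=0, (5-5)^2=0, (9-9)^2=0, (10-10)^2=0, (3-3)^2=0, (4-11)^2=49, (1-1)^2=0, (8-8)^2=0, (2-2)^2=0, (11-4)^2=49
sum(d^2) = 98.
Step 3: rho = 1 - 6*98 / (11*(11^2 - 1)) = 1 - 588/1320 = 0.554545.
Step 4: Under H0, t = rho * sqrt((n-2)/(1-rho^2)) = 1.9992 ~ t(9).
Step 5: Two-sided p-value from the t-distribution with 9 df = 0.076652.
Step 6: alpha = 0.1. reject H0.

rho = 0.5545, p = 0.076652, reject H0 at alpha = 0.1.


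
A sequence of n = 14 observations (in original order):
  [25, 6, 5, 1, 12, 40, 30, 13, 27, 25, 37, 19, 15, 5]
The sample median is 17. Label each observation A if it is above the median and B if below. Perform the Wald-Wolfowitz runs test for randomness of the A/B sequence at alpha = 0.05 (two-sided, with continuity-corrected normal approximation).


Step 1: Compute median = 17; label A = above, B = below.
Labels in order: ABBBBAABAAAABB  (n_A = 7, n_B = 7)
Step 2: Count runs R = 6.
Step 3: Under H0 (random ordering), E[R] = 2*n_A*n_B/(n_A+n_B) + 1 = 2*7*7/14 + 1 = 8.0000.
        Var[R] = 2*n_A*n_B*(2*n_A*n_B - n_A - n_B) / ((n_A+n_B)^2 * (n_A+n_B-1)) = 8232/2548 = 3.2308.
        SD[R] = 1.7974.
Step 4: Continuity-corrected z = (R + 0.5 - E[R]) / SD[R] = (6 + 0.5 - 8.0000) / 1.7974 = -0.8345.
Step 5: Two-sided p-value via normal approximation = 2*(1 - Phi(|z|)) = 0.403986.
Step 6: alpha = 0.05. fail to reject H0.

R = 6, z = -0.8345, p = 0.403986, fail to reject H0.


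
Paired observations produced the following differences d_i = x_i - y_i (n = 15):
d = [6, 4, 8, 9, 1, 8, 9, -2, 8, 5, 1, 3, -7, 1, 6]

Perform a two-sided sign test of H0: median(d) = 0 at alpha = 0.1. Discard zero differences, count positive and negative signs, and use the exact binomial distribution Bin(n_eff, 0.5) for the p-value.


Step 1: Discard zero differences. Original n = 15; n_eff = number of nonzero differences = 15.
Nonzero differences (with sign): +6, +4, +8, +9, +1, +8, +9, -2, +8, +5, +1, +3, -7, +1, +6
Step 2: Count signs: positive = 13, negative = 2.
Step 3: Under H0: P(positive) = 0.5, so the number of positives S ~ Bin(15, 0.5).
Step 4: Two-sided exact p-value = sum of Bin(15,0.5) probabilities at or below the observed probability = 0.007385.
Step 5: alpha = 0.1. reject H0.

n_eff = 15, pos = 13, neg = 2, p = 0.007385, reject H0.


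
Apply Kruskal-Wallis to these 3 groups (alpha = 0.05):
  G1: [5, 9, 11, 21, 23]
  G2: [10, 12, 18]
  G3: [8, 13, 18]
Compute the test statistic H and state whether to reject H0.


Step 1: Combine all N = 11 observations and assign midranks.
sorted (value, group, rank): (5,G1,1), (8,G3,2), (9,G1,3), (10,G2,4), (11,G1,5), (12,G2,6), (13,G3,7), (18,G2,8.5), (18,G3,8.5), (21,G1,10), (23,G1,11)
Step 2: Sum ranks within each group.
R_1 = 30 (n_1 = 5)
R_2 = 18.5 (n_2 = 3)
R_3 = 17.5 (n_3 = 3)
Step 3: H = 12/(N(N+1)) * sum(R_i^2/n_i) - 3(N+1)
     = 12/(11*12) * (30^2/5 + 18.5^2/3 + 17.5^2/3) - 3*12
     = 0.090909 * 396.167 - 36
     = 0.015152.
Step 4: Ties present; correction factor C = 1 - 6/(11^3 - 11) = 0.995455. Corrected H = 0.015152 / 0.995455 = 0.015221.
Step 5: Under H0, H ~ chi^2(2); p-value = 0.992419.
Step 6: alpha = 0.05. fail to reject H0.

H = 0.0152, df = 2, p = 0.992419, fail to reject H0.


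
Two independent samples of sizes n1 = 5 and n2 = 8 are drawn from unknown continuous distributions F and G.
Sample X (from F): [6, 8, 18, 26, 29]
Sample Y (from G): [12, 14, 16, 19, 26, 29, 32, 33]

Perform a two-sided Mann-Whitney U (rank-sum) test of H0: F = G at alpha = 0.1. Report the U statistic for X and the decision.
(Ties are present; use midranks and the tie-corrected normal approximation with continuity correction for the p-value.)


Step 1: Combine and sort all 13 observations; assign midranks.
sorted (value, group): (6,X), (8,X), (12,Y), (14,Y), (16,Y), (18,X), (19,Y), (26,X), (26,Y), (29,X), (29,Y), (32,Y), (33,Y)
ranks: 6->1, 8->2, 12->3, 14->4, 16->5, 18->6, 19->7, 26->8.5, 26->8.5, 29->10.5, 29->10.5, 32->12, 33->13
Step 2: Rank sum for X: R1 = 1 + 2 + 6 + 8.5 + 10.5 = 28.
Step 3: U_X = R1 - n1(n1+1)/2 = 28 - 5*6/2 = 28 - 15 = 13.
       U_Y = n1*n2 - U_X = 40 - 13 = 27.
Step 4: Ties are present, so use the tie-corrected normal approximation (with continuity correction) for the p-value.
Step 5: p-value = 0.340019; compare to alpha = 0.1. fail to reject H0.

U_X = 13, p = 0.340019, fail to reject H0 at alpha = 0.1.


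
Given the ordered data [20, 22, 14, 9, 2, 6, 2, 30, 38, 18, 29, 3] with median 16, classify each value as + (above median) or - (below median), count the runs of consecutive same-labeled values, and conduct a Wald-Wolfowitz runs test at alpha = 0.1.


Step 1: Compute median = 16; label A = above, B = below.
Labels in order: AABBBBBAAAAB  (n_A = 6, n_B = 6)
Step 2: Count runs R = 4.
Step 3: Under H0 (random ordering), E[R] = 2*n_A*n_B/(n_A+n_B) + 1 = 2*6*6/12 + 1 = 7.0000.
        Var[R] = 2*n_A*n_B*(2*n_A*n_B - n_A - n_B) / ((n_A+n_B)^2 * (n_A+n_B-1)) = 4320/1584 = 2.7273.
        SD[R] = 1.6514.
Step 4: Continuity-corrected z = (R + 0.5 - E[R]) / SD[R] = (4 + 0.5 - 7.0000) / 1.6514 = -1.5138.
Step 5: Two-sided p-value via normal approximation = 2*(1 - Phi(|z|)) = 0.130070.
Step 6: alpha = 0.1. fail to reject H0.

R = 4, z = -1.5138, p = 0.130070, fail to reject H0.


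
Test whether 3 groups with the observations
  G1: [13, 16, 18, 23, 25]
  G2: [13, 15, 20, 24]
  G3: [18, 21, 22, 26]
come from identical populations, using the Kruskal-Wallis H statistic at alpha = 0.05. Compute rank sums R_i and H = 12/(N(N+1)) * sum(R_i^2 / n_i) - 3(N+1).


Step 1: Combine all N = 13 observations and assign midranks.
sorted (value, group, rank): (13,G1,1.5), (13,G2,1.5), (15,G2,3), (16,G1,4), (18,G1,5.5), (18,G3,5.5), (20,G2,7), (21,G3,8), (22,G3,9), (23,G1,10), (24,G2,11), (25,G1,12), (26,G3,13)
Step 2: Sum ranks within each group.
R_1 = 33 (n_1 = 5)
R_2 = 22.5 (n_2 = 4)
R_3 = 35.5 (n_3 = 4)
Step 3: H = 12/(N(N+1)) * sum(R_i^2/n_i) - 3(N+1)
     = 12/(13*14) * (33^2/5 + 22.5^2/4 + 35.5^2/4) - 3*14
     = 0.065934 * 659.425 - 42
     = 1.478571.
Step 4: Ties present; correction factor C = 1 - 12/(13^3 - 13) = 0.994505. Corrected H = 1.478571 / 0.994505 = 1.486740.
Step 5: Under H0, H ~ chi^2(2); p-value = 0.475509.
Step 6: alpha = 0.05. fail to reject H0.

H = 1.4867, df = 2, p = 0.475509, fail to reject H0.


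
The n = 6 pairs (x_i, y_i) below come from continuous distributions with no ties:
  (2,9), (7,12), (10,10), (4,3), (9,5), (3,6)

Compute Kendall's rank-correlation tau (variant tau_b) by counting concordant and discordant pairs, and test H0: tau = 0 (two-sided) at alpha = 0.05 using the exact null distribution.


Step 1: Enumerate the 15 unordered pairs (i,j) with i<j and classify each by sign(x_j-x_i) * sign(y_j-y_i).
  (1,2):dx=+5,dy=+3->C; (1,3):dx=+8,dy=+1->C; (1,4):dx=+2,dy=-6->D; (1,5):dx=+7,dy=-4->D
  (1,6):dx=+1,dy=-3->D; (2,3):dx=+3,dy=-2->D; (2,4):dx=-3,dy=-9->C; (2,5):dx=+2,dy=-7->D
  (2,6):dx=-4,dy=-6->C; (3,4):dx=-6,dy=-7->C; (3,5):dx=-1,dy=-5->C; (3,6):dx=-7,dy=-4->C
  (4,5):dx=+5,dy=+2->C; (4,6):dx=-1,dy=+3->D; (5,6):dx=-6,dy=+1->D
Step 2: C = 8, D = 7, total pairs = 15.
Step 3: tau = (C - D)/(n(n-1)/2) = (8 - 7)/15 = 0.066667.
Step 4: Exact two-sided p-value (enumerate n! = 720 permutations of y under H0): p = 1.000000.
Step 5: alpha = 0.05. fail to reject H0.

tau_b = 0.0667 (C=8, D=7), p = 1.000000, fail to reject H0.


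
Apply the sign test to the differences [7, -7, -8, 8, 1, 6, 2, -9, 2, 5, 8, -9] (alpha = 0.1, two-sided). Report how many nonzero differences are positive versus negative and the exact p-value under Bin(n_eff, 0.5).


Step 1: Discard zero differences. Original n = 12; n_eff = number of nonzero differences = 12.
Nonzero differences (with sign): +7, -7, -8, +8, +1, +6, +2, -9, +2, +5, +8, -9
Step 2: Count signs: positive = 8, negative = 4.
Step 3: Under H0: P(positive) = 0.5, so the number of positives S ~ Bin(12, 0.5).
Step 4: Two-sided exact p-value = sum of Bin(12,0.5) probabilities at or below the observed probability = 0.387695.
Step 5: alpha = 0.1. fail to reject H0.

n_eff = 12, pos = 8, neg = 4, p = 0.387695, fail to reject H0.


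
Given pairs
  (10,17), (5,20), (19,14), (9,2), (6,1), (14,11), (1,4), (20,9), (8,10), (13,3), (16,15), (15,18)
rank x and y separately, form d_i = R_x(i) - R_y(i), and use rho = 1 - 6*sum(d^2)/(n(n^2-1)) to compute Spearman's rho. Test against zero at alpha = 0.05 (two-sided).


Step 1: Rank x and y separately (midranks; no ties here).
rank(x): 10->6, 5->2, 19->11, 9->5, 6->3, 14->8, 1->1, 20->12, 8->4, 13->7, 16->10, 15->9
rank(y): 17->10, 20->12, 14->8, 2->2, 1->1, 11->7, 4->4, 9->5, 10->6, 3->3, 15->9, 18->11
Step 2: d_i = R_x(i) - R_y(i); compute d_i^2.
  (6-10)^2=16, (2-12)^2=100, (11-8)^2=9, (5-2)^2=9, (3-1)^2=4, (8-7)^2=1, (1-4)^2=9, (12-5)^2=49, (4-6)^2=4, (7-3)^2=16, (10-9)^2=1, (9-11)^2=4
sum(d^2) = 222.
Step 3: rho = 1 - 6*222 / (12*(12^2 - 1)) = 1 - 1332/1716 = 0.223776.
Step 4: Under H0, t = rho * sqrt((n-2)/(1-rho^2)) = 0.7261 ~ t(10).
Step 5: Two-sided p-value from the t-distribution with 10 df = 0.484452.
Step 6: alpha = 0.05. fail to reject H0.

rho = 0.2238, p = 0.484452, fail to reject H0 at alpha = 0.05.


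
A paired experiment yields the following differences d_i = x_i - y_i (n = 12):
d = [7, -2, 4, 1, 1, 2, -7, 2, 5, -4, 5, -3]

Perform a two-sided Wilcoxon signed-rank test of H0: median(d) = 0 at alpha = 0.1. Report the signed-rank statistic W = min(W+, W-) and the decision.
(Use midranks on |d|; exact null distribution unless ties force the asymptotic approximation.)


Step 1: Drop any zero differences (none here) and take |d_i|.
|d| = [7, 2, 4, 1, 1, 2, 7, 2, 5, 4, 5, 3]
Step 2: Midrank |d_i| (ties get averaged ranks).
ranks: |7|->11.5, |2|->4, |4|->7.5, |1|->1.5, |1|->1.5, |2|->4, |7|->11.5, |2|->4, |5|->9.5, |4|->7.5, |5|->9.5, |3|->6
Step 3: Attach original signs; sum ranks with positive sign and with negative sign.
W+ = 11.5 + 7.5 + 1.5 + 1.5 + 4 + 4 + 9.5 + 9.5 = 49
W- = 4 + 11.5 + 7.5 + 6 = 29
(Check: W+ + W- = 78 should equal n(n+1)/2 = 78.)
Step 4: Test statistic W = min(W+, W-) = 29.
Step 5: Ties in |d|, so use the tie-corrected normal approximation.
        E[W] = n(n+1)/4 = 12*13/4 = 39.
        Tie groups: |d|=1 (t=2), |d|=2 (t=3), |d|=4 (t=2), |d|=5 (t=2), |d|=7 (t=2); sum(t^3 - t) = 48.
        Var[W] = n(n+1)(2n+1)/24 - sum(t^3-t)/48 = 3900/24 - 48/48 = 161.5.
        z = (W - E[W]) / sqrt(Var[W]) = (29 - 39) / 12.7083 = -0.7869.
        Two-sided p = 2*Phi(z) = 0.431347.
Step 6: alpha = 0.1. fail to reject H0.

W+ = 49, W- = 29, W = min = 29, p = 0.431347, fail to reject H0.


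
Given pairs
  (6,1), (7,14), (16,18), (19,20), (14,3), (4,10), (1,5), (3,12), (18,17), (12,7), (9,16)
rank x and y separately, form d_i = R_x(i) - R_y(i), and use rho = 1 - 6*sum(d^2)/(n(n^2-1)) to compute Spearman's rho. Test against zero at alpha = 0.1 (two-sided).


Step 1: Rank x and y separately (midranks; no ties here).
rank(x): 6->4, 7->5, 16->9, 19->11, 14->8, 4->3, 1->1, 3->2, 18->10, 12->7, 9->6
rank(y): 1->1, 14->7, 18->10, 20->11, 3->2, 10->5, 5->3, 12->6, 17->9, 7->4, 16->8
Step 2: d_i = R_x(i) - R_y(i); compute d_i^2.
  (4-1)^2=9, (5-7)^2=4, (9-10)^2=1, (11-11)^2=0, (8-2)^2=36, (3-5)^2=4, (1-3)^2=4, (2-6)^2=16, (10-9)^2=1, (7-4)^2=9, (6-8)^2=4
sum(d^2) = 88.
Step 3: rho = 1 - 6*88 / (11*(11^2 - 1)) = 1 - 528/1320 = 0.600000.
Step 4: Under H0, t = rho * sqrt((n-2)/(1-rho^2)) = 2.2500 ~ t(9).
Step 5: Two-sided p-value from the t-distribution with 9 df = 0.051003.
Step 6: alpha = 0.1. reject H0.

rho = 0.6000, p = 0.051003, reject H0 at alpha = 0.1.


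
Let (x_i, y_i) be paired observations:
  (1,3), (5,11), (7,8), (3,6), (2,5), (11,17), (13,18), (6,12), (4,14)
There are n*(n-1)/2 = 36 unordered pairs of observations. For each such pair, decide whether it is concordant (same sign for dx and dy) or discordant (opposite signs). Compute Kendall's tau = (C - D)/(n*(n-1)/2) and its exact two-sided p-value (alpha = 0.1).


Step 1: Enumerate the 36 unordered pairs (i,j) with i<j and classify each by sign(x_j-x_i) * sign(y_j-y_i).
  (1,2):dx=+4,dy=+8->C; (1,3):dx=+6,dy=+5->C; (1,4):dx=+2,dy=+3->C; (1,5):dx=+1,dy=+2->C
  (1,6):dx=+10,dy=+14->C; (1,7):dx=+12,dy=+15->C; (1,8):dx=+5,dy=+9->C; (1,9):dx=+3,dy=+11->C
  (2,3):dx=+2,dy=-3->D; (2,4):dx=-2,dy=-5->C; (2,5):dx=-3,dy=-6->C; (2,6):dx=+6,dy=+6->C
  (2,7):dx=+8,dy=+7->C; (2,8):dx=+1,dy=+1->C; (2,9):dx=-1,dy=+3->D; (3,4):dx=-4,dy=-2->C
  (3,5):dx=-5,dy=-3->C; (3,6):dx=+4,dy=+9->C; (3,7):dx=+6,dy=+10->C; (3,8):dx=-1,dy=+4->D
  (3,9):dx=-3,dy=+6->D; (4,5):dx=-1,dy=-1->C; (4,6):dx=+8,dy=+11->C; (4,7):dx=+10,dy=+12->C
  (4,8):dx=+3,dy=+6->C; (4,9):dx=+1,dy=+8->C; (5,6):dx=+9,dy=+12->C; (5,7):dx=+11,dy=+13->C
  (5,8):dx=+4,dy=+7->C; (5,9):dx=+2,dy=+9->C; (6,7):dx=+2,dy=+1->C; (6,8):dx=-5,dy=-5->C
  (6,9):dx=-7,dy=-3->C; (7,8):dx=-7,dy=-6->C; (7,9):dx=-9,dy=-4->C; (8,9):dx=-2,dy=+2->D
Step 2: C = 31, D = 5, total pairs = 36.
Step 3: tau = (C - D)/(n(n-1)/2) = (31 - 5)/36 = 0.722222.
Step 4: Exact two-sided p-value (enumerate n! = 362880 permutations of y under H0): p = 0.005886.
Step 5: alpha = 0.1. reject H0.

tau_b = 0.7222 (C=31, D=5), p = 0.005886, reject H0.


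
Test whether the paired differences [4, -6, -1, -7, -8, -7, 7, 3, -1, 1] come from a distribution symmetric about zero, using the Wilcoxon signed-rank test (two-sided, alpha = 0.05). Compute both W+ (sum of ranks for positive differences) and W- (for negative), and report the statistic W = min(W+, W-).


Step 1: Drop any zero differences (none here) and take |d_i|.
|d| = [4, 6, 1, 7, 8, 7, 7, 3, 1, 1]
Step 2: Midrank |d_i| (ties get averaged ranks).
ranks: |4|->5, |6|->6, |1|->2, |7|->8, |8|->10, |7|->8, |7|->8, |3|->4, |1|->2, |1|->2
Step 3: Attach original signs; sum ranks with positive sign and with negative sign.
W+ = 5 + 8 + 4 + 2 = 19
W- = 6 + 2 + 8 + 10 + 8 + 2 = 36
(Check: W+ + W- = 55 should equal n(n+1)/2 = 55.)
Step 4: Test statistic W = min(W+, W-) = 19.
Step 5: Ties in |d|, so use the tie-corrected normal approximation.
        E[W] = n(n+1)/4 = 10*11/4 = 27.5.
        Tie groups: |d|=1 (t=3), |d|=7 (t=3); sum(t^3 - t) = 48.
        Var[W] = n(n+1)(2n+1)/24 - sum(t^3-t)/48 = 2310/24 - 48/48 = 95.25.
        z = (W - E[W]) / sqrt(Var[W]) = (19 - 27.5) / 9.7596 = -0.8709.
        Two-sided p = 2*Phi(z) = 0.383789.
Step 6: alpha = 0.05. fail to reject H0.

W+ = 19, W- = 36, W = min = 19, p = 0.383789, fail to reject H0.
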